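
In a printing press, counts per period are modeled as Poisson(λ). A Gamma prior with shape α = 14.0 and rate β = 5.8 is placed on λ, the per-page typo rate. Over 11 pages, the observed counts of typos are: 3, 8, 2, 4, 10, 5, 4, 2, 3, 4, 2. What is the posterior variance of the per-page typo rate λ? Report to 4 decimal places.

With a Gamma(shape α, rate β) prior, the Poisson likelihood is conjugate: the posterior is Gamma(α + ΣXᵢ, β + n).
Sum of counts S = 47 over n = 11 pages.
Posterior: Gamma(α+S, β+n) = Gamma(14.0+47, 5.8+11) = Gamma(61.0, 16.8).
Var = α/β² = 61.0/16.8² = 0.2161.

0.2161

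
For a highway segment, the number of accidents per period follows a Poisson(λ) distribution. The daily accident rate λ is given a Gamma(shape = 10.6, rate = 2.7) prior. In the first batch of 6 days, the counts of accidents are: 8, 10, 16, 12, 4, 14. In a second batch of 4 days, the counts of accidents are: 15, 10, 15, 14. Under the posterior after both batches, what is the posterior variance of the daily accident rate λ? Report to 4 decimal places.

With a Gamma(shape α, rate β) prior, the Poisson likelihood is conjugate: the posterior is Gamma(α + ΣXᵢ, β + n).
Batch 1: sum of counts S = 64 over n = 6 days.
After batch 1: Gamma(α+S, β+n) = Gamma(10.6+64, 2.7+6) = Gamma(74.6, 8.7).
Batch 2: sum of counts S = 54 over n = 4 days.
After batch 2: Gamma(α+S, β+n) = Gamma(74.6+54, 8.7+4) = Gamma(128.6, 12.7).
Var = α/β² = 128.6/12.7² = 0.7973.

0.7973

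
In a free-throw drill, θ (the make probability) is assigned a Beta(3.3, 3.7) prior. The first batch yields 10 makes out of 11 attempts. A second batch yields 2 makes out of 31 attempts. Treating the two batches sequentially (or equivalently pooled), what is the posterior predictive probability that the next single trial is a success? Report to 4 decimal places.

0.3122

The Beta prior is conjugate to a Binomial/Bernoulli likelihood; the update adds successes to α and failures to β.
After batch 1: Beta(3.3+10, 3.7+1) = Beta(13.3, 4.7).
After batch 2: Beta(13.3+2, 4.7+29) = Beta(15.3, 33.7).
For a single future Bernoulli trial, P(success | data) = α/(α+β) = 0.3122.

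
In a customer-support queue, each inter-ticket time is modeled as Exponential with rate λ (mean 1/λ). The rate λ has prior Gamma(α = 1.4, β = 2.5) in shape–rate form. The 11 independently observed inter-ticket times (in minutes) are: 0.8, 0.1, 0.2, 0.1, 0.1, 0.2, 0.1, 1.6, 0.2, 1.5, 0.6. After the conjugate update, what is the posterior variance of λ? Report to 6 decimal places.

0.193750

With a Gamma(shape α, rate β) prior on the exponential rate λ, the posterior after n observations with total T = Σxᵢ is Gamma(α+n, β+T).
Sum of observations T = 5.5 minutes; n = 11.
Posterior: Gamma(1.4+11, 2.5+5.5) = Gamma(12.4, 8.0).
Var = α/β² = 0.193750.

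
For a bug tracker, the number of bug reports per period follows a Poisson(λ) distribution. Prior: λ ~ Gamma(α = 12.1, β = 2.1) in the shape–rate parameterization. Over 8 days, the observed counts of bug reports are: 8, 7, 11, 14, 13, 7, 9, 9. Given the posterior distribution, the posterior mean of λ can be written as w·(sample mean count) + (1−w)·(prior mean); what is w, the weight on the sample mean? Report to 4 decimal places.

With a Gamma(shape α, rate β) prior, the Poisson likelihood is conjugate: the posterior is Gamma(α + ΣXᵢ, β + n).
Posterior mean = (α₀+S)/(β₀+n) = [n/(β₀+n)]·(S/n) + [β₀/(β₀+n)]·(α₀/β₀), so only n and β₀ enter the weight.
Weight on data w = n/(β₀+n) = 8/(2.1+8) = 8/10.1 = 0.7921.

0.7921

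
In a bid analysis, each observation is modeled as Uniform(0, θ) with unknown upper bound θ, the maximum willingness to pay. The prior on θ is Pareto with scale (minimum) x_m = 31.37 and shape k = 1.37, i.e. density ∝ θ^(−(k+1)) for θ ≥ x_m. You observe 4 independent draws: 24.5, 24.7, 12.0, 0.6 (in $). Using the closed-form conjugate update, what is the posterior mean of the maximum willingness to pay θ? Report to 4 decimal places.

A Pareto(scale x_m, shape k) prior on the upper bound θ of Uniform(0, θ) is conjugate: posterior is Pareto(max(x_m, max xᵢ), k + n).
Sample maximum = 24.7; prior scale x_m = 31.37 → posterior scale = max = 31.37.
Posterior shape = 1.37 + 4 = 5.37.
E[θ|data] = k·x_m/(k−1) = 5.37·31.37/4.37 = 38.5485.

38.5485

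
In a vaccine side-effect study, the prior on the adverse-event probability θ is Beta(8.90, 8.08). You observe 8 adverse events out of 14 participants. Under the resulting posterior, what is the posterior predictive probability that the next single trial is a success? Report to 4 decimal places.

0.5455

The Beta prior is conjugate to a Binomial/Bernoulli likelihood; the update adds successes to α and failures to β.
Posterior: Beta(α+k, β+n−k) = Beta(8.90+8, 8.08+6) = Beta(16.90, 14.08).
For a single future Bernoulli trial, P(success | data) = α/(α+β) = 0.5455.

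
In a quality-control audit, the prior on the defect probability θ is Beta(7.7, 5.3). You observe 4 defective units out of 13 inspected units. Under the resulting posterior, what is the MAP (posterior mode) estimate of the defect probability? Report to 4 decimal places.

0.4458

The Beta prior is conjugate to a Binomial/Bernoulli likelihood; the update adds successes to α and failures to β.
Posterior: Beta(α+k, β+n−k) = Beta(7.7+4, 5.3+9) = Beta(11.7, 14.3).
Mode of Beta(a,b) for a,b>1 is (a−1)/(a+b−2) = 10.7/24.0 = 0.4458.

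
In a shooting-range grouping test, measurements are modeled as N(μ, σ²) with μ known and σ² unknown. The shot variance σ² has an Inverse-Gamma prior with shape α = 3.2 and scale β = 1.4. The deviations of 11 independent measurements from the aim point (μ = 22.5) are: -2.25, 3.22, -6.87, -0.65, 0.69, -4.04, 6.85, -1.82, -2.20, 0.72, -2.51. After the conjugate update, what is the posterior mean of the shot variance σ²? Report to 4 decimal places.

9.3858

With known mean μ and an Inverse-Gamma(α, β) prior on σ², the Normal likelihood is conjugate: posterior is Inv-Gamma(α + n/2, β + Σ(xᵢ−μ)²/2).
Σ(xᵢ−μ)² = (-2.25)² + (3.22)² + (-6.87)² + (-0.65)² + (0.69)² + (-4.04)² + (6.85)² + (-1.82)² + (-2.20)² + (0.72)² + (-2.51)² = 141.7414.
Posterior: Inv-Gamma(3.2 + 11/2, 1.4 + 141.7414/2) = Inv-Gamma(8.70, 72.27070).
E[σ²|data] = β/(α−1) = 72.27070/7.70 = 9.3858.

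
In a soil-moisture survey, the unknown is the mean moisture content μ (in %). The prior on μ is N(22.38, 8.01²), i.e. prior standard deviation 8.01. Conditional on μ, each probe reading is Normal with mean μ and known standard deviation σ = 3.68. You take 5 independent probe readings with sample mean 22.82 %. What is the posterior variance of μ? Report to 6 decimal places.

For Normal data with known variance σ², a Normal(μ₀, σ₀²) prior on μ is conjugate. Posterior precision = 1/σ₀² + n/σ²; posterior mean is the precision-weighted average of μ₀ and x̄.
σ₀² = 8.01² = 64.1601, σ² = 3.68² = 13.5424; σ² + n·σ₀² = 13.5424 + 5·64.1601 = 334.3429.
Posterior precision = 1/σ₀² + n/σ² = 1/64.1601 + 5/13.5424 = (σ² + n·σ₀²)/(σ₀²σ²) = 334.3429/(64.1601·13.5424); posterior variance σₙ² = σ₀²σ²/(σ² + n·σ₀²) = 64.1601·13.5424/334.3429 = 2.598774.

2.598774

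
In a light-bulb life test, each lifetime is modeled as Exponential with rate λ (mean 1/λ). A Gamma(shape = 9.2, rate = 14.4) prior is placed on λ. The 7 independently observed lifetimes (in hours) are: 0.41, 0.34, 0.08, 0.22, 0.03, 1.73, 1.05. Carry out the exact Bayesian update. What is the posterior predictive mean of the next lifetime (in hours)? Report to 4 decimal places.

With a Gamma(shape α, rate β) prior on the exponential rate λ, the posterior after n observations with total T = Σxᵢ is Gamma(α+n, β+T).
Sum of observations T = 3.86 hours; n = 7.
Posterior: Gamma(9.2+7, 14.4+3.86) = Gamma(16.2, 18.26).
The predictive distribution for the next observation is Lomax; its mean is β/(α−1) = 18.26/15.2 = 1.2013.

1.2013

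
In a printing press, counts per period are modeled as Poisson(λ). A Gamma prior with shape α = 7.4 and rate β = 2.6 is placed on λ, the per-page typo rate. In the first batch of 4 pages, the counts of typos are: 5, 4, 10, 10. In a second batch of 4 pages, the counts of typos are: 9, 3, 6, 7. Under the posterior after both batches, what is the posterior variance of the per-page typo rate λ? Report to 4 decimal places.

0.5465

With a Gamma(shape α, rate β) prior, the Poisson likelihood is conjugate: the posterior is Gamma(α + ΣXᵢ, β + n).
Batch 1: sum of counts S = 29 over n = 4 pages.
After batch 1: Gamma(α+S, β+n) = Gamma(7.4+29, 2.6+4) = Gamma(36.4, 6.6).
Batch 2: sum of counts S = 25 over n = 4 pages.
After batch 2: Gamma(α+S, β+n) = Gamma(36.4+25, 6.6+4) = Gamma(61.4, 10.6).
Var = α/β² = 61.4/10.6² = 0.5465.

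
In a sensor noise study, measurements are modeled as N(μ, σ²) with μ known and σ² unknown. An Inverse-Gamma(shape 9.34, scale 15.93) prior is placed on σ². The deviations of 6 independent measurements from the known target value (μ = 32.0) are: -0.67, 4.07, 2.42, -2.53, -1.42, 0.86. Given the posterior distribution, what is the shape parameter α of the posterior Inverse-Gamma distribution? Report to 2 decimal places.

With known mean μ and an Inverse-Gamma(α, β) prior on σ², the Normal likelihood is conjugate: posterior is Inv-Gamma(α + n/2, β + Σ(xᵢ−μ)²/2).
Σ(xᵢ−μ)² = (-0.67)² + (4.07)² + (2.42)² + (-2.53)² + (-1.42)² + (0.86)² = 32.0271.
Posterior: Inv-Gamma(9.34 + 6/2, 15.93 + 32.0271/2) = Inv-Gamma(12.34, 31.94355).
Posterior α = 12.34.

12.34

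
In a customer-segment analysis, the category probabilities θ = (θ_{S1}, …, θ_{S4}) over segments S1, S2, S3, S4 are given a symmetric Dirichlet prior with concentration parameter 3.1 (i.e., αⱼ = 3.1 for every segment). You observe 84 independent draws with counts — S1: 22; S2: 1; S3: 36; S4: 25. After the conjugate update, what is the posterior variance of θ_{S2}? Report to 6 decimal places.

The Dirichlet prior is conjugate to the Multinomial likelihood: each posterior αⱼ = prior αⱼ + observed count nⱼ.
Posterior concentration: (25.1, 4.1, 39.1, 28.1), total = 96.4.
Var[θ_j] = α_j(Σα−α_j)/((Σα)²(Σα+1)) = 4.1·92.3/(96.4²·97.4) = 0.000418.

0.000418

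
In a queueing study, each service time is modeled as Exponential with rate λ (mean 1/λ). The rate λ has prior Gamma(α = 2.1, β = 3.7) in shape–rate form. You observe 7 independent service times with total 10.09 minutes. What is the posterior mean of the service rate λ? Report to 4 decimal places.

0.6599

With a Gamma(shape α, rate β) prior on the exponential rate λ, the posterior after n observations with total T = Σxᵢ is Gamma(α+n, β+T).
Posterior: Gamma(2.1+7, 3.7+10.09) = Gamma(9.1, 13.79).
Posterior mean of λ = α/β = 9.1/13.79 = 0.6599.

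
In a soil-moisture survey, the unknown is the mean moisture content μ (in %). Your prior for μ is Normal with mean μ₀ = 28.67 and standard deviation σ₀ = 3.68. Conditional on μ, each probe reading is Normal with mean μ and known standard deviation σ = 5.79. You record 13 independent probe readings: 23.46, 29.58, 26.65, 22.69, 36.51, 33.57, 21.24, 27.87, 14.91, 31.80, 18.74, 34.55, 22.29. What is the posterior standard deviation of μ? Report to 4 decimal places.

For Normal data with known variance σ², a Normal(μ₀, σ₀²) prior on μ is conjugate. Posterior precision = 1/σ₀² + n/σ²; posterior mean is the precision-weighted average of μ₀ and x̄.
σ₀² = 3.68² = 13.5424, σ² = 5.79² = 33.5241; σ² + n·σ₀² = 33.5241 + 13·13.5424 = 209.5753.
Posterior precision = 1/σ₀² + n/σ² = 1/13.5424 + 13/33.5241 = (σ² + n·σ₀²)/(σ₀²σ²) = 209.5753/(13.5424·33.5241); posterior variance σₙ² = σ₀²σ²/(σ² + n·σ₀²) = 13.5424·33.5241/209.5753 = 2.166270.
Posterior SD = √σₙ² = √(13.5424·33.5241/209.5753) = 1.4718.

1.4718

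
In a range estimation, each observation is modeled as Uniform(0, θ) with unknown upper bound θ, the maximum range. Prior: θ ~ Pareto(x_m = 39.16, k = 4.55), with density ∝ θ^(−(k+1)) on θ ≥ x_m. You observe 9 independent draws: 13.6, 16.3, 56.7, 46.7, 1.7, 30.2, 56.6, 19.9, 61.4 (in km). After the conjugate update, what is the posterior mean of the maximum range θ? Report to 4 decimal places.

A Pareto(scale x_m, shape k) prior on the upper bound θ of Uniform(0, θ) is conjugate: posterior is Pareto(max(x_m, max xᵢ), k + n).
Sample maximum = 61.4; prior scale x_m = 39.16 → posterior scale = max = 61.40.
Posterior shape = 4.55 + 9 = 13.55.
E[θ|data] = k·x_m/(k−1) = 13.55·61.40/12.55 = 66.2924.

66.2924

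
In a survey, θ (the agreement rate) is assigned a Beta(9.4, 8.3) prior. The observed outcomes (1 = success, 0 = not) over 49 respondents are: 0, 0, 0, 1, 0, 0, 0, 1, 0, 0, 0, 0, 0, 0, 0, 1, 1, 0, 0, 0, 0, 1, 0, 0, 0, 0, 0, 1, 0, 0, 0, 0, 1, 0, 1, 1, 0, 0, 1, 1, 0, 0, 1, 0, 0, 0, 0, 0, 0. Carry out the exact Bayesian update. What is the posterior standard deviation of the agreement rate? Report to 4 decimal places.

The Beta prior is conjugate to a Binomial/Bernoulli likelihood; the update adds successes to α and failures to β.
Posterior: Beta(α+k, β+n−k) = Beta(9.4+12, 8.3+37) = Beta(21.4, 45.3).
Var = αβ/((α+β)²(α+β+1)) = 21.4·45.3/(66.7²·67.7) = 0.00321863; SD = √0.00321863 = 0.0567.

0.0567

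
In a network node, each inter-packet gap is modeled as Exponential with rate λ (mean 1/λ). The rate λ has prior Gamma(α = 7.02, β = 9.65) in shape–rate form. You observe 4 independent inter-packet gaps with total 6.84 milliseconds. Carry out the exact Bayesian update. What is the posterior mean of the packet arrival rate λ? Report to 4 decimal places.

0.6683

With a Gamma(shape α, rate β) prior on the exponential rate λ, the posterior after n observations with total T = Σxᵢ is Gamma(α+n, β+T).
Posterior: Gamma(7.02+4, 9.65+6.84) = Gamma(11.02, 16.49).
Posterior mean of λ = α/β = 11.02/16.49 = 0.6683.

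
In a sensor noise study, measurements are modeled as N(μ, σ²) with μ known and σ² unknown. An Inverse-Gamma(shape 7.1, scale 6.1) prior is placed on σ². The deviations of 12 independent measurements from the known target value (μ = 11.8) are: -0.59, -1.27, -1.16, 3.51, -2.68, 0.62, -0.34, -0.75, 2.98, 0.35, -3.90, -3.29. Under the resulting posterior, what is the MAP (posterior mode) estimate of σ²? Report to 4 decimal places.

With known mean μ and an Inverse-Gamma(α, β) prior on σ², the Normal likelihood is conjugate: posterior is Inv-Gamma(α + n/2, β + Σ(xᵢ−μ)²/2).
Σ(xᵢ−μ)² = (-0.59)² + (-1.27)² + (-1.16)² + (3.51)² + (-2.68)² + (0.62)² + (-0.34)² + (-0.75)² + (2.98)² + (0.35)² + (-3.90)² + (-3.29)² = 58.9086.
Posterior: Inv-Gamma(7.1 + 12/2, 6.1 + 58.9086/2) = Inv-Gamma(13.10, 35.55430).
Mode = β/(α+1) = 35.55430/14.10 = 2.5216.

2.5216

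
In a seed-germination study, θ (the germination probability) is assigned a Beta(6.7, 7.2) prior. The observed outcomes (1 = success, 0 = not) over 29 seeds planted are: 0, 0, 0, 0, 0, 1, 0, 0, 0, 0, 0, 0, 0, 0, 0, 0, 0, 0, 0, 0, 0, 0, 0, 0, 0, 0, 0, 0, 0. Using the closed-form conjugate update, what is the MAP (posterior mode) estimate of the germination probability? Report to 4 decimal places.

The Beta prior is conjugate to a Binomial/Bernoulli likelihood; the update adds successes to α and failures to β.
Posterior: Beta(α+k, β+n−k) = Beta(6.7+1, 7.2+28) = Beta(7.7, 35.2).
Mode of Beta(a,b) for a,b>1 is (a−1)/(a+b−2) = 6.7/40.9 = 0.1638.

0.1638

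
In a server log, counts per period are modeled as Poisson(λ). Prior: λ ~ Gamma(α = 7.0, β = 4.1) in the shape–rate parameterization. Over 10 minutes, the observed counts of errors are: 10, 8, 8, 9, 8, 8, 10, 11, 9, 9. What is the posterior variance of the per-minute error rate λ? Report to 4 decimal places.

0.4879

With a Gamma(shape α, rate β) prior, the Poisson likelihood is conjugate: the posterior is Gamma(α + ΣXᵢ, β + n).
Sum of counts S = 90 over n = 10 minutes.
Posterior: Gamma(α+S, β+n) = Gamma(7.0+90, 4.1+10) = Gamma(97.0, 14.1).
Var = α/β² = 97.0/14.1² = 0.4879.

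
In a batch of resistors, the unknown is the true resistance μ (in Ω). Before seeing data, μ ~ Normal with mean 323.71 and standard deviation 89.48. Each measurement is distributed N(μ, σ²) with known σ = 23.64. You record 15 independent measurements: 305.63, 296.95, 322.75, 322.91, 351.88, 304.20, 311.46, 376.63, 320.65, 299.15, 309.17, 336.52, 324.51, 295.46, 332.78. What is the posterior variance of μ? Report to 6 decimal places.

37.084080

For Normal data with known variance σ², a Normal(μ₀, σ₀²) prior on μ is conjugate. Posterior precision = 1/σ₀² + n/σ²; posterior mean is the precision-weighted average of μ₀ and x̄.
σ₀² = 89.48² = 8006.6704, σ² = 23.64² = 558.8496; σ² + n·σ₀² = 558.8496 + 15·8006.6704 = 120658.9056.
Posterior precision = 1/σ₀² + n/σ² = 1/8006.6704 + 15/558.8496 = (σ² + n·σ₀²)/(σ₀²σ²) = 120658.9056/(8006.6704·558.8496); posterior variance σₙ² = σ₀²σ²/(σ² + n·σ₀²) = 8006.6704·558.8496/120658.9056 = 37.084080.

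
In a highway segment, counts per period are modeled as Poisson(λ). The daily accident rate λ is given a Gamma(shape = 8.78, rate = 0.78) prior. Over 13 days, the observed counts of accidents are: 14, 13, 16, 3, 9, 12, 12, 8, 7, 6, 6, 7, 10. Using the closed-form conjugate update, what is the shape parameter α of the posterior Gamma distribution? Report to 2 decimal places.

With a Gamma(shape α, rate β) prior, the Poisson likelihood is conjugate: the posterior is Gamma(α + ΣXᵢ, β + n).
Sum of counts S = 123 over n = 13 days.
Posterior: Gamma(α+S, β+n) = Gamma(8.78+123, 0.78+13) = Gamma(131.78, 13.78).
Posterior α = 131.78.

131.78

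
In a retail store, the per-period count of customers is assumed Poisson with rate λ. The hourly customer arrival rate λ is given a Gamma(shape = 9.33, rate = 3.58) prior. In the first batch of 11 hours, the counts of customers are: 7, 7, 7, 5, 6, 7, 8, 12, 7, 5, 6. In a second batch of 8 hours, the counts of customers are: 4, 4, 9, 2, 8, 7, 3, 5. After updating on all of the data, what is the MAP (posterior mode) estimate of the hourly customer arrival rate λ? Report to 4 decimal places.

With a Gamma(shape α, rate β) prior, the Poisson likelihood is conjugate: the posterior is Gamma(α + ΣXᵢ, β + n).
Batch 1: sum of counts S = 77 over n = 11 hours.
After batch 1: Gamma(α+S, β+n) = Gamma(9.33+77, 3.58+11) = Gamma(86.33, 14.58).
Batch 2: sum of counts S = 42 over n = 8 hours.
After batch 2: Gamma(α+S, β+n) = Gamma(86.33+42, 14.58+8) = Gamma(128.33, 22.58).
Mode of Gamma(α,β) for α≥1 is (α−1)/β = 127.33/22.58 = 5.6391.

5.6391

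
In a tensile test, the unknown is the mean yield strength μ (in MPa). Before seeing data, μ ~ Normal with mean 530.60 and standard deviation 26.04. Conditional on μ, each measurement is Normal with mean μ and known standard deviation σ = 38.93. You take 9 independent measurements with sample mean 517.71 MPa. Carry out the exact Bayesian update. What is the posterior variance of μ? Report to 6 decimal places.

For Normal data with known variance σ², a Normal(μ₀, σ₀²) prior on μ is conjugate. Posterior precision = 1/σ₀² + n/σ²; posterior mean is the precision-weighted average of μ₀ and x̄.
σ₀² = 26.04² = 678.0816, σ² = 38.93² = 1515.5449; σ² + n·σ₀² = 1515.5449 + 9·678.0816 = 7618.2793.
Posterior precision = 1/σ₀² + n/σ² = 1/678.0816 + 9/1515.5449 = (σ² + n·σ₀²)/(σ₀²σ²) = 7618.2793/(678.0816·1515.5449); posterior variance σₙ² = σ₀²σ²/(σ² + n·σ₀²) = 678.0816·1515.5449/7618.2793 = 134.894386.

134.894386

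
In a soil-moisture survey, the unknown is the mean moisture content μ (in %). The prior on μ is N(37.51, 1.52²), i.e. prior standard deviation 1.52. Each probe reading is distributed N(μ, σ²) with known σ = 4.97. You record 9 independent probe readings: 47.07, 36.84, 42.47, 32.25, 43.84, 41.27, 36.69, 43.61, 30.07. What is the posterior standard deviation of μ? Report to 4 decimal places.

1.1200

For Normal data with known variance σ², a Normal(μ₀, σ₀²) prior on μ is conjugate. Posterior precision = 1/σ₀² + n/σ²; posterior mean is the precision-weighted average of μ₀ and x̄.
σ₀² = 1.52² = 2.3104, σ² = 4.97² = 24.7009; σ² + n·σ₀² = 24.7009 + 9·2.3104 = 45.4945.
Posterior precision = 1/σ₀² + n/σ² = 1/2.3104 + 9/24.7009 = (σ² + n·σ₀²)/(σ₀²σ²) = 45.4945/(2.3104·24.7009); posterior variance σₙ² = σ₀²σ²/(σ² + n·σ₀²) = 2.3104·24.7009/45.4945 = 1.254414.
Posterior SD = √σₙ² = √(2.3104·24.7009/45.4945) = 1.1200.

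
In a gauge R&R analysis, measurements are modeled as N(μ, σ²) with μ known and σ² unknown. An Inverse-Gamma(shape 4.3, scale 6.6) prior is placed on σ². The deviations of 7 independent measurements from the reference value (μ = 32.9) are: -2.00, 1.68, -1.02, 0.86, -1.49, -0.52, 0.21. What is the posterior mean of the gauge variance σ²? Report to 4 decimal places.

With known mean μ and an Inverse-Gamma(α, β) prior on σ², the Normal likelihood is conjugate: posterior is Inv-Gamma(α + n/2, β + Σ(xᵢ−μ)²/2).
Σ(xᵢ−μ)² = (-2.00)² + (1.68)² + (-1.02)² + (0.86)² + (-1.49)² + (-0.52)² + (0.21)² = 11.1370.
Posterior: Inv-Gamma(4.3 + 7/2, 6.6 + 11.1370/2) = Inv-Gamma(7.80, 12.16850).
E[σ²|data] = β/(α−1) = 12.16850/6.80 = 1.7895.

1.7895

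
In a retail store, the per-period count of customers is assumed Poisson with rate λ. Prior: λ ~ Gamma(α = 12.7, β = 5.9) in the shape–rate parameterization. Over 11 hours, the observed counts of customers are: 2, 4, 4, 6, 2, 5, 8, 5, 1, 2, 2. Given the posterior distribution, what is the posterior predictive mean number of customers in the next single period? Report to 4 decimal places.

3.1775

With a Gamma(shape α, rate β) prior, the Poisson likelihood is conjugate: the posterior is Gamma(α + ΣXᵢ, β + n).
Sum of counts S = 41 over n = 11 hours.
Posterior: Gamma(α+S, β+n) = Gamma(12.7+41, 5.9+11) = Gamma(53.7, 16.9).
The predictive distribution for one future period is NegBinom with mean α/β = 3.1775.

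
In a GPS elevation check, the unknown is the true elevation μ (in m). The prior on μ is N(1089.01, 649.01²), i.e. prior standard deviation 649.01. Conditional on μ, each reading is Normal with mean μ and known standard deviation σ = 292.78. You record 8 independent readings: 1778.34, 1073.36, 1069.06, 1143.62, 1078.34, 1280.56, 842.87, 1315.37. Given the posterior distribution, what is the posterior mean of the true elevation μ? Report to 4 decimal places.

1194.9939

For Normal data with known variance σ², a Normal(μ₀, σ₀²) prior on μ is conjugate. Posterior precision = 1/σ₀² + n/σ²; posterior mean is the precision-weighted average of μ₀ and x̄.
Σxᵢ = 1778.34 + 1073.36 + 1069.06 + 1143.62 + 1078.34 + 1280.56 + 842.87 + 1315.37 = 9581.52, so n·x̄ = 9581.52.
σ₀² = 649.01² = 421213.9801, σ² = 292.78² = 85720.1284; σ² + n·σ₀² = 85720.1284 + 8·421213.9801 = 3455431.9692.
Posterior mean = (μ₀/σ₀² + n·x̄/σ²)/(1/σ₀² + n/σ²) = (σ²·μ₀ + σ₀²·n·x̄)/(σ² + n·σ₀²) = (85720.1284·1089.01 + 421213.9801·9581.52)/3455431.9692 = 4129220251.636636/3455431.9692 = 1194.9939.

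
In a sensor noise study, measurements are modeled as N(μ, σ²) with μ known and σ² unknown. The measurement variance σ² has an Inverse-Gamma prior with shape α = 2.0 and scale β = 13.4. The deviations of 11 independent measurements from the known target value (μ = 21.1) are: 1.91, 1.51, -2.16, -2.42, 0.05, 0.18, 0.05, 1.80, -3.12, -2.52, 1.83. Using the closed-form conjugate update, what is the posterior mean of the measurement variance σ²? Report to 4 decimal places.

With known mean μ and an Inverse-Gamma(α, β) prior on σ², the Normal likelihood is conjugate: posterior is Inv-Gamma(α + n/2, β + Σ(xᵢ−μ)²/2).
Σ(xᵢ−μ)² = (1.91)² + (1.51)² + (-2.16)² + (-2.42)² + (0.05)² + (0.18)² + (0.05)² + (1.80)² + (-3.12)² + (-2.52)² + (1.83)² = 39.1613.
Posterior: Inv-Gamma(2.0 + 11/2, 13.4 + 39.1613/2) = Inv-Gamma(7.50, 32.98065).
E[σ²|data] = β/(α−1) = 32.98065/6.50 = 5.0739.

5.0739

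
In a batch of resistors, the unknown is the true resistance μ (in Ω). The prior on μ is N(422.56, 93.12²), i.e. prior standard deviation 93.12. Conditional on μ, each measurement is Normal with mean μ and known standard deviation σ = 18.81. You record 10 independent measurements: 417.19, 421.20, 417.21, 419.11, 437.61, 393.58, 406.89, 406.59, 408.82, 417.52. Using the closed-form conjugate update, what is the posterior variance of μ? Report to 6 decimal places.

For Normal data with known variance σ², a Normal(μ₀, σ₀²) prior on μ is conjugate. Posterior precision = 1/σ₀² + n/σ²; posterior mean is the precision-weighted average of μ₀ and x̄.
σ₀² = 93.12² = 8671.3344, σ² = 18.81² = 353.8161; σ² + n·σ₀² = 353.8161 + 10·8671.3344 = 87067.1601.
Posterior precision = 1/σ₀² + n/σ² = 1/8671.3344 + 10/353.8161 = (σ² + n·σ₀²)/(σ₀²σ²) = 87067.1601/(8671.3344·353.8161); posterior variance σₙ² = σ₀²σ²/(σ² + n·σ₀²) = 8671.3344·353.8161/87067.1601 = 35.237829.

35.237829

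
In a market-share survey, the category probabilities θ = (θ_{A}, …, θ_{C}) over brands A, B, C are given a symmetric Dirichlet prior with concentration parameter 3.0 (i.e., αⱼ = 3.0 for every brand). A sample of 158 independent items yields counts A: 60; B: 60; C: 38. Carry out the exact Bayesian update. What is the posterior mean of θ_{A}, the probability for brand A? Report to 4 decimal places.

The Dirichlet prior is conjugate to the Multinomial likelihood: each posterior αⱼ = prior αⱼ + observed count nⱼ.
Posterior concentration: (63.0, 63.0, 41.0), total = 167.0.
E[θ_{A}|data] = α_{A}/Σα = 63.0/167.0 = 0.3772.

0.3772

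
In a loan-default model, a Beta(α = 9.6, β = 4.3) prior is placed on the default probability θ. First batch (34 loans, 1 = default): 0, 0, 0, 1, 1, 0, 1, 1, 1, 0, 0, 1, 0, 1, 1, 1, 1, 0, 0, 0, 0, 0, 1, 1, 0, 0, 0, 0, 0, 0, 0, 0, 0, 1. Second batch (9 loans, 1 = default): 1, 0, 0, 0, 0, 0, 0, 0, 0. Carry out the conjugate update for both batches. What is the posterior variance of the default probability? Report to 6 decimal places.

0.004192

The Beta prior is conjugate to a Binomial/Bernoulli likelihood; the update adds successes to α and failures to β.
After batch 1: Beta(9.6+13, 4.3+21) = Beta(22.6, 25.3).
After batch 2: Beta(22.6+1, 25.3+8) = Beta(23.6, 33.3).
Var = αβ/((α+β)²(α+β+1)) = 23.6·33.3/(56.9²·57.9) = 0.004192.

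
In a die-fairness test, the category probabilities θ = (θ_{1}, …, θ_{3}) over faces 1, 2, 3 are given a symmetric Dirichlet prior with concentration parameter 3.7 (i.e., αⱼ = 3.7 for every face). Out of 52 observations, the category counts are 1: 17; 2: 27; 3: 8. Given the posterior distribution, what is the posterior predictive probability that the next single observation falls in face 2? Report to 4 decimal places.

The Dirichlet prior is conjugate to the Multinomial likelihood: each posterior αⱼ = prior αⱼ + observed count nⱼ.
Posterior concentration: (20.7, 30.7, 11.7), total = 63.1.
P(next = 2 | data) = α_{2}/Σα = 0.4865.

0.4865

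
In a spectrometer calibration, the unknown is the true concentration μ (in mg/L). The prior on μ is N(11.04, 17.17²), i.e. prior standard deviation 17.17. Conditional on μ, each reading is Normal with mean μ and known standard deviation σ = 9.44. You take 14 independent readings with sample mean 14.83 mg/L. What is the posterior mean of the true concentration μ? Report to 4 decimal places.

For Normal data with known variance σ², a Normal(μ₀, σ₀²) prior on μ is conjugate. Posterior precision = 1/σ₀² + n/σ²; posterior mean is the precision-weighted average of μ₀ and x̄.
n·x̄ = 14·14.83 = 207.62.
σ₀² = 17.17² = 294.8089, σ² = 9.44² = 89.1136; σ² + n·σ₀² = 89.1136 + 14·294.8089 = 4216.4382.
Posterior mean = (μ₀/σ₀² + n·x̄/σ²)/(1/σ₀² + n/σ²) = (σ²·μ₀ + σ₀²·n·x̄)/(σ² + n·σ₀²) = (89.1136·11.04 + 294.8089·207.62)/4216.4382 = 62192.037962/4216.4382 = 14.7499.

14.7499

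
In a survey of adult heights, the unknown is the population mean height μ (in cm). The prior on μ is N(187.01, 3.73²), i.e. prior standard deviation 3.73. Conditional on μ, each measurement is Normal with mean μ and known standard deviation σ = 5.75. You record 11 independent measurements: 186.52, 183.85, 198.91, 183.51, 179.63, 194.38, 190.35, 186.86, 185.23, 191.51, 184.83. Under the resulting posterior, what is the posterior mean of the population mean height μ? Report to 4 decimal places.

187.6432

For Normal data with known variance σ², a Normal(μ₀, σ₀²) prior on μ is conjugate. Posterior precision = 1/σ₀² + n/σ²; posterior mean is the precision-weighted average of μ₀ and x̄.
Σxᵢ = 186.52 + 183.85 + 198.91 + 183.51 + 179.63 + 194.38 + 190.35 + 186.86 + 185.23 + 191.51 + 184.83 = 2065.58, so n·x̄ = 2065.58.
σ₀² = 3.73² = 13.9129, σ² = 5.75² = 33.0625; σ² + n·σ₀² = 33.0625 + 11·13.9129 = 186.1044.
Posterior mean = (μ₀/σ₀² + n·x̄/σ²)/(1/σ₀² + n/σ²) = (σ²·μ₀ + σ₀²·n·x̄)/(σ² + n·σ₀²) = (33.0625·187.01 + 13.9129·2065.58)/186.1044 = 34921.226107/186.1044 = 187.6432.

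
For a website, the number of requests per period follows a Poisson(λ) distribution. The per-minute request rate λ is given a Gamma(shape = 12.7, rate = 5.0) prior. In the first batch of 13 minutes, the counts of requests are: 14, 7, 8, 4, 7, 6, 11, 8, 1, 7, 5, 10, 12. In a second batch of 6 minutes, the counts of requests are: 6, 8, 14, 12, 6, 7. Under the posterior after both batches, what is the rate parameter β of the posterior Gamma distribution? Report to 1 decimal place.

24.0

With a Gamma(shape α, rate β) prior, the Poisson likelihood is conjugate: the posterior is Gamma(α + ΣXᵢ, β + n).
Batch 1: sum of counts S = 100 over n = 13 minutes.
After batch 1: Gamma(α+S, β+n) = Gamma(12.7+100, 5.0+13) = Gamma(112.7, 18.0).
Batch 2: sum of counts S = 53 over n = 6 minutes.
After batch 2: Gamma(α+S, β+n) = Gamma(112.7+53, 18.0+6) = Gamma(165.7, 24.0).
Posterior β = 24.0.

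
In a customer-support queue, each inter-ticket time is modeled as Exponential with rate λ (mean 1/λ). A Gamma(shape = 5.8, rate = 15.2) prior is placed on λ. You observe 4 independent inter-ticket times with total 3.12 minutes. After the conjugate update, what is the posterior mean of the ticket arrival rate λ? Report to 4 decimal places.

With a Gamma(shape α, rate β) prior on the exponential rate λ, the posterior after n observations with total T = Σxᵢ is Gamma(α+n, β+T).
Posterior: Gamma(5.8+4, 15.2+3.12) = Gamma(9.8, 18.32).
Posterior mean of λ = α/β = 9.8/18.32 = 0.5349.

0.5349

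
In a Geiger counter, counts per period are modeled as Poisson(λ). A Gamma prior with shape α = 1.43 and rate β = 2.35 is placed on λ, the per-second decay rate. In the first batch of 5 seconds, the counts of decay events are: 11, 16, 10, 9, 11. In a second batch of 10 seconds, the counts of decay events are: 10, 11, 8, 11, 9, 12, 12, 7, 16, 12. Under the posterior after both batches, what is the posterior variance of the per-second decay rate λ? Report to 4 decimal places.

0.5529

With a Gamma(shape α, rate β) prior, the Poisson likelihood is conjugate: the posterior is Gamma(α + ΣXᵢ, β + n).
Batch 1: sum of counts S = 57 over n = 5 seconds.
After batch 1: Gamma(α+S, β+n) = Gamma(1.43+57, 2.35+5) = Gamma(58.43, 7.35).
Batch 2: sum of counts S = 108 over n = 10 seconds.
After batch 2: Gamma(α+S, β+n) = Gamma(58.43+108, 7.35+10) = Gamma(166.43, 17.35).
Var = α/β² = 166.43/17.35² = 0.5529.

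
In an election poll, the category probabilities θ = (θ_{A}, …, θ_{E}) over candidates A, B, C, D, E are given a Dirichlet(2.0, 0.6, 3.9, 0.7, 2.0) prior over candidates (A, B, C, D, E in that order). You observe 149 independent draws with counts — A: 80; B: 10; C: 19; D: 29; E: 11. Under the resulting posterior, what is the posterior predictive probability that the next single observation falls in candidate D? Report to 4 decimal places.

The Dirichlet prior is conjugate to the Multinomial likelihood: each posterior αⱼ = prior αⱼ + observed count nⱼ.
Posterior concentration: (82.0, 10.6, 22.9, 29.7, 13.0), total = 158.2.
P(next = D | data) = α_{D}/Σα = 0.1877.

0.1877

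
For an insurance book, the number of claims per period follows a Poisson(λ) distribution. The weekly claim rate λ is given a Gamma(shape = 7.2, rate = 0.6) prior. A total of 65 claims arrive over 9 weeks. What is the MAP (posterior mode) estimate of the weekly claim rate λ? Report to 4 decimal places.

With a Gamma(shape α, rate β) prior, the Poisson likelihood is conjugate: the posterior is Gamma(α + ΣXᵢ, β + n).
Posterior: Gamma(α+S, β+n) = Gamma(7.2+65, 0.6+9) = Gamma(72.2, 9.6).
Mode of Gamma(α,β) for α≥1 is (α−1)/β = 71.2/9.6 = 7.4167.

7.4167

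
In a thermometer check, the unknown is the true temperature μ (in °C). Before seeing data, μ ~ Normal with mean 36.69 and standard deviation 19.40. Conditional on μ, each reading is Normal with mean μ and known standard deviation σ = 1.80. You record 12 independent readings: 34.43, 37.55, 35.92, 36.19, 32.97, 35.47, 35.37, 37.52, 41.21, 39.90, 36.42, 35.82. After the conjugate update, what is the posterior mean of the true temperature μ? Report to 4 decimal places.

For Normal data with known variance σ², a Normal(μ₀, σ₀²) prior on μ is conjugate. Posterior precision = 1/σ₀² + n/σ²; posterior mean is the precision-weighted average of μ₀ and x̄.
Σxᵢ = 34.43 + 37.55 + 35.92 + 36.19 + 32.97 + 35.47 + 35.37 + 37.52 + 41.21 + 39.90 + 36.42 + 35.82 = 438.77, so n·x̄ = 438.77.
σ₀² = 19.40² = 376.36, σ² = 1.80² = 3.24; σ² + n·σ₀² = 3.24 + 12·376.36 = 4519.56.
Posterior mean = (μ₀/σ₀² + n·x̄/σ²)/(1/σ₀² + n/σ²) = (σ²·μ₀ + σ₀²·n·x̄)/(σ² + n·σ₀²) = (3.24·36.69 + 376.36·438.77)/4519.56 = 165254.3528/4519.56 = 36.5643.

36.5643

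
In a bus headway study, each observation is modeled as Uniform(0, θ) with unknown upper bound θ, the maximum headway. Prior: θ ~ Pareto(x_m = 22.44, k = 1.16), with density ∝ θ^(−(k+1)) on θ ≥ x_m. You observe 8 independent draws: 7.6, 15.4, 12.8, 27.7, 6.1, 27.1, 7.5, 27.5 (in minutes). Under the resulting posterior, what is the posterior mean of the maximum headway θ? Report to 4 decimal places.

31.0946

A Pareto(scale x_m, shape k) prior on the upper bound θ of Uniform(0, θ) is conjugate: posterior is Pareto(max(x_m, max xᵢ), k + n).
Sample maximum = 27.7; prior scale x_m = 22.44 → posterior scale = max = 27.70.
Posterior shape = 1.16 + 8 = 9.16.
E[θ|data] = k·x_m/(k−1) = 9.16·27.70/8.16 = 31.0946.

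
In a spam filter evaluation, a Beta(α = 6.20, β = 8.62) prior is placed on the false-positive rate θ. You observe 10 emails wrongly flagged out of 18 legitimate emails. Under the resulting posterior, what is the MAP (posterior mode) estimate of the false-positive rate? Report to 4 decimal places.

The Beta prior is conjugate to a Binomial/Bernoulli likelihood; the update adds successes to α and failures to β.
Posterior: Beta(α+k, β+n−k) = Beta(6.20+10, 8.62+8) = Beta(16.20, 16.62).
Mode of Beta(a,b) for a,b>1 is (a−1)/(a+b−2) = 15.20/30.82 = 0.4932.

0.4932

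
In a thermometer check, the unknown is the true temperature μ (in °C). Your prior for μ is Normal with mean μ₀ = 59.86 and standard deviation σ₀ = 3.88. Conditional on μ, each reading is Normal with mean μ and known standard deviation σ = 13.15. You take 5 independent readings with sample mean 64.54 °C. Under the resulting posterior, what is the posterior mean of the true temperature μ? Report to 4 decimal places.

61.2793

For Normal data with known variance σ², a Normal(μ₀, σ₀²) prior on μ is conjugate. Posterior precision = 1/σ₀² + n/σ²; posterior mean is the precision-weighted average of μ₀ and x̄.
n·x̄ = 5·64.54 = 322.7.
σ₀² = 3.88² = 15.0544, σ² = 13.15² = 172.9225; σ² + n·σ₀² = 172.9225 + 5·15.0544 = 248.1945.
Posterior mean = (μ₀/σ₀² + n·x̄/σ²)/(1/σ₀² + n/σ²) = (σ²·μ₀ + σ₀²·n·x̄)/(σ² + n·σ₀²) = (172.9225·59.86 + 15.0544·322.7)/248.1945 = 15209.19573/248.1945 = 61.2793.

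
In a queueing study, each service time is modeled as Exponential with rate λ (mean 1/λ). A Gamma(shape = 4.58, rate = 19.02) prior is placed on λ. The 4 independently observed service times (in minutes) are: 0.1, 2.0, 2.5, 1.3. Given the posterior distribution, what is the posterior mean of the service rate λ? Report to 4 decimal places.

0.3443

With a Gamma(shape α, rate β) prior on the exponential rate λ, the posterior after n observations with total T = Σxᵢ is Gamma(α+n, β+T).
Sum of observations T = 5.9 minutes; n = 4.
Posterior: Gamma(4.58+4, 19.02+5.9) = Gamma(8.58, 24.92).
Posterior mean of λ = α/β = 8.58/24.92 = 0.3443.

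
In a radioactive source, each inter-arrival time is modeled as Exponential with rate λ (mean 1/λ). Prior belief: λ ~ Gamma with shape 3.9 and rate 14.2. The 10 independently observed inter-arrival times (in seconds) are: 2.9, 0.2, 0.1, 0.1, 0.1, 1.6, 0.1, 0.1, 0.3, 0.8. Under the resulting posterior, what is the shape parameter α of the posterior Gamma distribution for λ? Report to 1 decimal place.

With a Gamma(shape α, rate β) prior on the exponential rate λ, the posterior after n observations with total T = Σxᵢ is Gamma(α+n, β+T).
Sum of observations T = 6.3 seconds; n = 10.
Posterior: Gamma(3.9+10, 14.2+6.3) = Gamma(13.9, 20.5).
Posterior α = 13.9.

13.9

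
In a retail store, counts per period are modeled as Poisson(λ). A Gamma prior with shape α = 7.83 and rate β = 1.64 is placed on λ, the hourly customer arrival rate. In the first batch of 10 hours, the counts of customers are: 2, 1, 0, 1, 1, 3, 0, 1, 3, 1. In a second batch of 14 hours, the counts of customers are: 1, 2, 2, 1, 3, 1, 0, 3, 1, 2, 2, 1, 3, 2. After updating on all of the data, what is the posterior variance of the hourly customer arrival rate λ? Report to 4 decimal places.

0.0682

With a Gamma(shape α, rate β) prior, the Poisson likelihood is conjugate: the posterior is Gamma(α + ΣXᵢ, β + n).
Batch 1: sum of counts S = 13 over n = 10 hours.
After batch 1: Gamma(α+S, β+n) = Gamma(7.83+13, 1.64+10) = Gamma(20.83, 11.64).
Batch 2: sum of counts S = 24 over n = 14 hours.
After batch 2: Gamma(α+S, β+n) = Gamma(20.83+24, 11.64+14) = Gamma(44.83, 25.64).
Var = α/β² = 44.83/25.64² = 0.0682.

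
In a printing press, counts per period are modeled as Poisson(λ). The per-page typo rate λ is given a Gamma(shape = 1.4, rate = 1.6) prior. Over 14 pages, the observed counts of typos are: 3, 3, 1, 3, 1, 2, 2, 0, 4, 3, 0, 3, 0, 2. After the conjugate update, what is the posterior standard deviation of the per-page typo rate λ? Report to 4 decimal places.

0.3416

With a Gamma(shape α, rate β) prior, the Poisson likelihood is conjugate: the posterior is Gamma(α + ΣXᵢ, β + n).
Sum of counts S = 27 over n = 14 pages.
Posterior: Gamma(α+S, β+n) = Gamma(1.4+27, 1.6+14) = Gamma(28.4, 15.6).
SD = √α/β = √28.4/15.6 = 0.3416.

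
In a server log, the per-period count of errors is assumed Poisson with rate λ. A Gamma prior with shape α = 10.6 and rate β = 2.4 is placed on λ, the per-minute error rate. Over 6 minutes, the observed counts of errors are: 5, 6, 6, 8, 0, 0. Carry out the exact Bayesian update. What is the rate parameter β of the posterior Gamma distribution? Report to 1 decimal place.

8.4

With a Gamma(shape α, rate β) prior, the Poisson likelihood is conjugate: the posterior is Gamma(α + ΣXᵢ, β + n).
Sum of counts S = 25 over n = 6 minutes.
Posterior: Gamma(α+S, β+n) = Gamma(10.6+25, 2.4+6) = Gamma(35.6, 8.4).
Posterior β = 8.4.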